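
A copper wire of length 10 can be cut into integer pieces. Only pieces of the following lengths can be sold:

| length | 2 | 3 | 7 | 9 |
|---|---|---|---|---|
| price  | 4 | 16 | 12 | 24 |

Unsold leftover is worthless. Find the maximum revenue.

Let r[k] be the best obtainable value from length k. For each k, try every first piece i and keep the best of price[i] + r[k−i].
r[1] = 0
r[2] = 4
r[3] = max(4+0, 16+0) = 16
r[4] = max(4+4, 16+0) = 16
r[5] = max(4+16, 16+4) = 20
r[6] = max(4+16, 16+16) = 32
r[7] = max(4+20, 16+16, 12+0) = 32
r[8] = max(4+32, 16+20, 12+0) = 36
r[9] = max(4+32, 16+32, 12+4, 24+0) = 48
r[10] = max(4+36, 16+32, 12+16, 24+0) = 48
One optimal cutting: pieces 3 + 3 + 3 with 1 meter of scrap → €48.

48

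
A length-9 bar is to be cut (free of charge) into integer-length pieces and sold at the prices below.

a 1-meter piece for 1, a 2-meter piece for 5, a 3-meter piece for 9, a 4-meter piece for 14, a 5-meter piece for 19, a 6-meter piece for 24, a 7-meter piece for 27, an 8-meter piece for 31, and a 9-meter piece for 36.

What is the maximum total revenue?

36

Consider every possible first cut. R[k] is the best of p[i]+R[k−i] over all sellable i≤k.
R[1] = 1
R[2] = max(1+1, 5+0) = 5
R[3] = max(1+5, 5+1, 9+0) = 9
R[4] = max(1+9, 5+5, 9+1, 14+0) = 14
R[5] = max(1+14, 5+9, 9+5, 14+1, 19+0) = 19
R[6] = max(1+19, 5+14, 9+9, 14+5, 19+1, 24+0) = 24
R[7] = max(1+24, 5+19, 9+14, …, 24+1, 27+0) = 27
R[8] = max(1+27, 5+24, 9+19, …, 27+1, 31+0) = 31
R[9] = max(1+31, 5+27, 9+24, …, 31+1, 36+0) = 36
Best is to sell the whole 9-meter piece uncut for 36.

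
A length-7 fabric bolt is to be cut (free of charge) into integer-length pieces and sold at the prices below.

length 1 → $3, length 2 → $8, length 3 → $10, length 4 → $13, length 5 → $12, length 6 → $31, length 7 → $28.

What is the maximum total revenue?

Consider every possible first cut. v[k] is the best of p[i]+v[k−i] over all sellable i≤k.
v[1] = 3
v[2] = 8
v[3] = 11  (first piece 1, then v[2]=8)
v[4] = 16  (first piece 2, then v[2]=8)
v[5] = 19  (first piece 1, then v[4]=16)
v[6] = 31
v[7] = 34  (first piece 1, then v[6]=31)
One optimal cutting: 6 + 1 → $31 + $3 = $34.

34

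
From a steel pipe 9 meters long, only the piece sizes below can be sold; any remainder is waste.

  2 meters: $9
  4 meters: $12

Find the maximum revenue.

Consider every possible first cut. best[k] is the best of p[i]+best[k−i] over all sellable i≤k.
best[1] = 0
best[2] = 9
best[3] = 9
best[4] = max(9+9, 12+0) = 18
best[5] = max(9+9, 12+0) = 18
best[6] = max(9+18, 12+9) = 27
best[7] = max(9+18, 12+9) = 27
best[8] = max(9+27, 12+18) = 36
best[9] = max(9+27, 12+18) = 36
One optimal cutting: pieces 2 + 2 + 2 + 2 with 1 meter of scrap → $36.

36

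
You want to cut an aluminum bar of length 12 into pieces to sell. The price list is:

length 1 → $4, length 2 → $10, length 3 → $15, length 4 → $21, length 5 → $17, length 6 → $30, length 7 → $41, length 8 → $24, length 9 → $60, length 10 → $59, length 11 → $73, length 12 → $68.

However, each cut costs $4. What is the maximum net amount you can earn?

73

Consider every possible first cut. v[k] is the best of p[i]+v[k−i] over all sellable i≤k, charging 4 whenever i<k.
v[1] = 4
v[2] = max(4+4-4, 10+0) = 10
v[3] = max(4+10-4, 10+4-4, 15+0) = 15
v[4] = max(4+15-4, 10+10-4, 15+4-4, 21+0) = 21
v[5] = max(4+21-4, 10+15-4, 15+10-4, 21+4-4, 17+0) = 21
v[6] = max(4+21-4, 10+21-4, 15+15-4, 21+10-4, 17+4-4, 30+0) = 30
v[7] = max(4+30-4, 10+21-4, 15+21-4, …, 30+4-4, 41+0) = 41
v[8] = max(4+41-4, 10+30-4, 15+21-4, …, 41+4-4, 24+0) = 41
v[9] = max(4+41-4, 10+41-4, 15+30-4, …, 24+4-4, 60+0) = 60
v[10] = max(4+60-4, 10+41-4, 15+41-4, …, 60+4-4, 59+0) = 60
v[11] = max(4+60-4, 10+60-4, 15+41-4, …, 59+4-4, 73+0) = 73
v[12] = max(4+73-4, 10+60-4, 15+60-4, …, 73+4-4, 68+0) = 73
One optimal plan: pieces 11 + 1 (1 cut) → $77 − $4 = $73.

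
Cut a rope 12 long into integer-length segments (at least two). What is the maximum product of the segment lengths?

Define prod[k] = max over 1≤i<k of i · max(k−i, prod[k−i]); the inner max lets the remainder stay uncut if that's better.
Small cases: prod[2]=1, prod[3]=2, prod[4]=4, prod[5]=6.
prod[6] = max(1·6, 2·4, 3·3, 4·2, 5·1) = 9
prod[7] = max(1·9, 2·6, 3·4, 4·3, 5·2, 6·1) = 12
prod[8] = max(1·12, 2·9, 3·6, …, 6·2, 7·1) = 18
prod[9] = max(1·18, 2·12, 3·9, …, 7·2, 8·1) = 27
prod[10] = max(1·27, 2·18, 3·12, …, 8·2, 9·1) = 36
prod[11] = max(1·36, 2·27, 3·18, …, 9·2, 10·1) = 54
prod[12] = max(1·54, 2·36, 3·27, …, 10·2, 11·1) = 81
One optimal split: 3 + 3 + 3 + 3; product 3·3·3·3 = 81.

81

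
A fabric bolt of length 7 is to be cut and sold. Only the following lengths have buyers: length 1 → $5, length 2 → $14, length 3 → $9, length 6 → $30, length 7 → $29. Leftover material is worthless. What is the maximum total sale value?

47

Consider every possible first cut. f[k] is the best of p[i]+f[k−i] over all sellable i≤k.
f[1] = 5
f[2] = 14
f[3] = 19  (first piece 1, then f[2]=14)
f[4] = 28  (first piece 2, then f[2]=14)
f[5] = 33  (first piece 1, then f[4]=28)
f[6] = 42  (first piece 2, then f[4]=28)
f[7] = 47  (first piece 1, then f[6]=42)
One optimal cutting: 2 + 2 + 2 + 1 → $47.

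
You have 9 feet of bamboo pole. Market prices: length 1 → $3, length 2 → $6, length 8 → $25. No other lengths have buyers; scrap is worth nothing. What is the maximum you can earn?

28

Consider every possible first cut. r[k] is the best of p[i]+r[k−i] over all sellable i≤k.
r[1] = 3
r[2] = max(3+3, 6+0) = 6
r[3] = max(3+6, 6+3) = 9
r[4] = max(3+9, 6+6) = 12
r[5] = max(3+12, 6+9) = 15
r[6] = max(3+15, 6+12) = 18
r[7] = max(3+18, 6+15) = 21
r[8] = max(3+21, 6+18, 25+0) = 25
r[9] = max(3+25, 6+21, 25+3) = 28
One optimal cutting: 8 + 1 → $28.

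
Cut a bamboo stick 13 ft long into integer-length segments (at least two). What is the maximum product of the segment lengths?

108

Fill P[k] for k=2..13: at each k try every first piece i and multiply by the better of (k−i) uncut or P[k−i].
Small cases: P[2]=1, P[3]=2, P[4]=4, P[5]=6, P[6]=9, P[7]=12, P[8]=18.
P[9] = 3*max(6,9) = 3*9 = 27
P[10] = 2*max(8,18) = 2*18 = 36
P[11] = 2*max(9,27) = 2*27 = 54
P[12] = 3*max(9,27) = 3*27 = 81
P[13] = 2*max(11,54) = 2*54 = 108
One optimal split: 3 + 3 + 3 + 2 + 2; product 3*3*3*2*2 = 108.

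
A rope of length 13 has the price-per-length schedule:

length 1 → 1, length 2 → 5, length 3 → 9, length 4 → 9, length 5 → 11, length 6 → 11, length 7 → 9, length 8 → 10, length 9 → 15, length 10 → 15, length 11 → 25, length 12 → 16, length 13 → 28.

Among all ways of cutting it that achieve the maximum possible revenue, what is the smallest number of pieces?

5

Consider every possible first cut. r[k] is the best of p[i]+r[k−i] over all sellable i≤k.
r[1] = 1
r[2] = 5
r[3] = 9
r[4] = 10  (first piece 1, then r[3]=9)
r[5] = 14  (first piece 2, then r[3]=9)
r[6] = 18  (first piece 3, then r[3]=9)
r[7] = 19  (first piece 1, then r[6]=18)
r[8] = 23  (first piece 2, then r[6]=18)
r[9] = 27  (first piece 3, then r[6]=18)
r[10] = 28  (first piece 1, then r[9]=27)
r[11] = 32  (first piece 2, then r[9]=27)
r[12] = 36  (first piece 3, then r[9]=27)
r[13] = 37  (first piece 1, then r[12]=36)
Maximum revenue is 37.
Now minimize piece count subject to staying optimal: for each k, pieces[k] = 1 + min over i with p[i]+r[k−i]=r[k] of pieces[k−i].
pieces[10] = 4
pieces[11] = 4
pieces[12] = 4
pieces[13] = 5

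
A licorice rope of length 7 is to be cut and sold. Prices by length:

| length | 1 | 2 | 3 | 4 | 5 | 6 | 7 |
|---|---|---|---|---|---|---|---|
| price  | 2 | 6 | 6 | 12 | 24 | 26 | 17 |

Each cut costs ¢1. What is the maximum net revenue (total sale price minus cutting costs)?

Build v[k] bottom-up: v[k] = max over allowed piece i of (p[i] + v[k−i]) − 1 per cut.
v[1] = 2
v[2] = 6
v[3] = 7  (first piece 1, then v[2]=6)
v[4] = 12
v[5] = 24
v[6] = 26
v[7] = 29  (first piece 2, then v[5]=24)
One optimal plan: pieces 5 + 2 (1 cut) → ¢30 − ¢1 = ¢29.

29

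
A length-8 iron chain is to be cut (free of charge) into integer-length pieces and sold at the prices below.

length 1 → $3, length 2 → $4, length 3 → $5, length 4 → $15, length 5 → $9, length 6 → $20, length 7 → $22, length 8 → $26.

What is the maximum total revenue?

Consider every possible first cut. r[k] is the best of p[i]+r[k−i] over all sellable i≤k.
r[1] = 3
r[2] = max(3+3, 4+0) = 6
r[3] = max(3+6, 4+3, 5+0) = 9
r[4] = max(3+9, 4+6, 5+3, 15+0) = 15
r[5] = max(3+15, 4+9, 5+6, 15+3, 9+0) = 18
r[6] = max(3+18, 4+15, 5+9, 15+6, 9+3, 20+0) = 21
r[7] = max(3+21, 4+18, 5+15, …, 20+3, 22+0) = 24
r[8] = max(3+24, 4+21, 5+18, …, 22+3, 26+0) = 30
One optimal cutting: 4 + 4 → $15 + $15 = $30.

30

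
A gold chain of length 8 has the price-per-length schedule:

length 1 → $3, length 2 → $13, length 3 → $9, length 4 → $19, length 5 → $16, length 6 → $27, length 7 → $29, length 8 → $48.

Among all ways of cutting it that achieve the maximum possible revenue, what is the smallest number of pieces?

Let r[k] be the best obtainable value from length k. For each k, try every first piece i and keep the best of price[i] + r[k−i].
r[1] = 3
r[2] = 13
r[3] = 16  (first piece 1, then r[2]=13)
r[4] = 26  (first piece 2, then r[2]=13)
r[5] = 29  (first piece 1, then r[4]=26)
r[6] = 39  (first piece 2, then r[4]=26)
r[7] = 42  (first piece 1, then r[6]=39)
r[8] = 52  (first piece 2, then r[6]=39)
Maximum revenue is $52.
Now minimize piece count subject to staying optimal: for each k, pieces[k] = 1 + min over i with p[i]+r[k−i]=r[k] of pieces[k−i].
pieces[5] = 3
pieces[6] = 3
pieces[7] = 4
pieces[8] = 4

4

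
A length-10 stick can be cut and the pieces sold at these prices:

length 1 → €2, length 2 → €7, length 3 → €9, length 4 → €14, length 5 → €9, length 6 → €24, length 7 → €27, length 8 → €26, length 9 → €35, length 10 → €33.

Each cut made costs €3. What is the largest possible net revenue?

35

Build net[k] bottom-up: net[k] = max over allowed piece i of (p[i] + net[k−i]) − 3 per cut.
net[1] = 2
net[2] = 7
net[3] = 9
net[4] = 14
net[5] = 13  (first piece 1, then net[4]=14)
net[6] = 24
net[7] = 27
net[8] = 28  (first piece 2, then net[6]=24)
net[9] = 35
net[10] = 35  (first piece 4, then net[6]=24)
One optimal plan: pieces 6 + 4 (1 cut) → €38 − €3 = €35.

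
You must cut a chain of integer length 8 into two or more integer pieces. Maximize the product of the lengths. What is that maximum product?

18

Let P[k] be the best product for length k (with at least one cut). For each first piece i, the rest contributes max(k−i, P[k−i]).
P[2] = 1·max(1,0) = 1·1 = 1
P[3] = max(1·2, 2·1) = 2
P[4] = max(1·3, 2·2, 3·1) = 4
P[5] = max(1·4, 2·3, 3·2, 4·1) = 6
P[6] = max(1·6, 2·4, 3·3, 4·2, 5·1) = 9
P[7] = max(1·9, 2·6, 3·4, 4·3, 5·2, 6·1) = 12
P[8] = max(1·12, 2·9, 3·6, …, 6·2, 7·1) = 18
One optimal split: 3 + 3 + 2; product 3·3·2 = 18.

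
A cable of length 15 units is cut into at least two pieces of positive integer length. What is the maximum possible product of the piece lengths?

243

Define m[k] = max over 1≤i<k of i · max(k−i, m[k−i]); the inner max lets the remainder stay uncut if that's better.
m[2] = 1×max(1,0) = 1×1 = 1
m[3] = max(1×2, 2×1) = 2
m[4] = max(1×3, 2×2, 3×1) = 4
m[5] = max(1×4, 2×3, 3×2, 4×1) = 6
m[6] = max(1×6, 2×4, 3×3, 4×2, 5×1) = 9
m[7] = max(1×9, 2×6, 3×4, 4×3, 5×2, 6×1) = 12
m[8] = max(1×12, 2×9, 3×6, …, 6×2, 7×1) = 18
m[9] = max(1×18, 2×12, 3×9, …, 7×2, 8×1) = 27
m[10] = max(1×27, 2×18, 3×12, …, 8×2, 9×1) = 36
m[11] = max(1×36, 2×27, 3×18, …, 9×2, 10×1) = 54
m[12] = max(1×54, 2×36, 3×27, …, 10×2, 11×1) = 81
m[13] = max(1×81, 2×54, 3×36, …, 11×2, 12×1) = 108
m[14] = max(1×108, 2×81, 3×54, …, 12×2, 13×1) = 162
m[15] = max(1×162, 2×108, 3×81, …, 13×2, 14×1) = 243
One optimal split: 3 + 3 + 3 + 3 + 3; product 3×3×3×3×3 = 243.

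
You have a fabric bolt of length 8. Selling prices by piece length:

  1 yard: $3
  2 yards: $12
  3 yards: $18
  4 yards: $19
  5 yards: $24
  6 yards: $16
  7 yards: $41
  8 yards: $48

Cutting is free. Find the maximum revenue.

48

Build r[k] bottom-up: r[k] = max over allowed piece i of (p[i] + r[k−i]).
r[1] = 3
r[2] = 12
r[3] = 18
r[4] = 24  (first piece 2, then r[2]=12)
r[5] = 30  (first piece 2, then r[3]=18)
r[6] = 36  (first piece 2, then r[4]=24)
r[7] = 42  (first piece 2, then r[5]=30)
r[8] = 48  (first piece 2, then r[6]=36)
One optimal cutting: 2 + 2 + 2 + 2 → $12 + $12 + $12 + $12 = $48.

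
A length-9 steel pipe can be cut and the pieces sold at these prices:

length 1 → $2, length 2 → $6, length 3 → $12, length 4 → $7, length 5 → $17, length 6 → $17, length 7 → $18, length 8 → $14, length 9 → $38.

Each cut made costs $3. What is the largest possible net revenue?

38

Consider every possible first cut. net[k] is the best of p[i]+net[k−i] over all sellable i≤k, charging 3 whenever i<k.
net[1] = 2
net[2] = max(2+2-3, 6+0) = 6
net[3] = max(2+6-3, 6+2-3, 12+0) = 12
net[4] = max(2+12-3, 6+6-3, 12+2-3, 7+0) = 11
net[5] = max(2+11-3, 6+12-3, 12+6-3, 7+2-3, 17+0) = 17
net[6] = max(2+17-3, 6+11-3, 12+12-3, 7+6-3, 17+2-3, 17+0) = 21
net[7] = max(2+21-3, 6+17-3, 12+11-3, …, 17+2-3, 18+0) = 20
net[8] = max(2+20-3, 6+21-3, 12+17-3, …, 18+2-3, 14+0) = 26
net[9] = max(2+26-3, 6+20-3, 12+21-3, …, 14+2-3, 38+0) = 38
Best is to make no cuts and sell whole for $38.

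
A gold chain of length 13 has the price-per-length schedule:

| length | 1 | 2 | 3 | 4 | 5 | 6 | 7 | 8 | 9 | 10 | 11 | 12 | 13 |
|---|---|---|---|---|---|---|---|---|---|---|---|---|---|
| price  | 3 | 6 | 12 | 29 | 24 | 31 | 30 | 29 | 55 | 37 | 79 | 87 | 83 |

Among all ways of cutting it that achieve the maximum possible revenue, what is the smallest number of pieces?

2

Let r[k] be the best obtainable value from length k. For each k, try every first piece i and keep the best of price[i] + r[k−i].
r[1] = 3
r[2] = 6  (first piece 1, then r[1]=3)
r[3] = 12
r[4] = 29
r[5] = 32  (first piece 1, then r[4]=29)
r[6] = 35  (first piece 1, then r[5]=32)
r[7] = 41  (first piece 3, then r[4]=29)
r[8] = 58  (first piece 4, then r[4]=29)
r[9] = 61  (first piece 1, then r[8]=58)
r[10] = 64  (first piece 1, then r[9]=61)
r[11] = 79
r[12] = 87  (first piece 4, then r[8]=58)
r[13] = 90  (first piece 1, then r[12]=87)
Maximum revenue is $90.
Now minimize piece count subject to staying optimal: for each k, pieces[k] = 1 + min over i with p[i]+r[k−i]=r[k] of pieces[k−i].
pieces[10] = 3
pieces[11] = 1
pieces[12] = 1
pieces[13] = 2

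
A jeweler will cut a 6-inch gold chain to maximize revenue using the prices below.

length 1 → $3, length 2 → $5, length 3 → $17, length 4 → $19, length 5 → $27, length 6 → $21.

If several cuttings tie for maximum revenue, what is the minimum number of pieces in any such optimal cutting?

2

Build r[k] bottom-up: r[k] = max over allowed piece i of (p[i] + r[k−i]).
r[1] = 3
r[2] = max(3+3, 5+0) = 6
r[3] = max(3+6, 5+3, 17+0) = 17
r[4] = max(3+17, 5+6, 17+3, 19+0) = 20
r[5] = max(3+20, 5+17, 17+6, 19+3, 27+0) = 27
r[6] = max(3+27, 5+20, 17+17, 19+6, 27+3, 21+0) = 34
Maximum revenue is $34.
Now minimize piece count subject to staying optimal: for each k, pieces[k] = 1 + min over i with p[i]+r[k−i]=r[k] of pieces[k−i].
pieces[3] = 1
pieces[4] = 2
pieces[5] = 1
pieces[6] = 2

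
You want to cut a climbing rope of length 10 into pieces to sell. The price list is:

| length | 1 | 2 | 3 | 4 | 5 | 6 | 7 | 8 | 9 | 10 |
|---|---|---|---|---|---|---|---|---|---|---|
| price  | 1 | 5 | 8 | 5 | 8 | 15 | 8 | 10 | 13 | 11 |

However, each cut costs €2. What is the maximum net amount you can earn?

21

Let r[k] be the best obtainable value from length k. For each k, try every first piece i and keep the best of price[i] + r[k−i] minus the 2 cut fee when i<k.
r[1] = 1
r[2] = max(1+1-2, 5+0) = 5
r[3] = max(1+5-2, 5+1-2, 8+0) = 8
r[4] = max(1+8-2, 5+5-2, 8+1-2, 5+0) = 8
r[5] = max(1+8-2, 5+8-2, 8+5-2, 5+1-2, 8+0) = 11
r[6] = max(1+11-2, 5+8-2, 8+8-2, 5+5-2, 8+1-2, 15+0) = 15
r[7] = max(1+15-2, 5+11-2, 8+8-2, …, 15+1-2, 8+0) = 14
r[8] = max(1+14-2, 5+15-2, 8+11-2, …, 8+1-2, 10+0) = 18
r[9] = max(1+18-2, 5+14-2, 8+15-2, …, 10+1-2, 13+0) = 21
r[10] = max(1+21-2, 5+18-2, 8+14-2, …, 13+1-2, 11+0) = 21
One optimal plan: pieces 6 + 2 + 2 (2 cuts) → €25 − €4 = €21.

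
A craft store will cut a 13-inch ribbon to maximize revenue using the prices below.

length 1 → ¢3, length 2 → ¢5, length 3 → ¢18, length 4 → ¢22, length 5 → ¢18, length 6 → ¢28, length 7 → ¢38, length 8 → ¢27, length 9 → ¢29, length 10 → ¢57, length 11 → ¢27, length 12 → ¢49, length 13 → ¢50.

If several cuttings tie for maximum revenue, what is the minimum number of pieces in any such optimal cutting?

4

Build r[k] bottom-up: r[k] = max over allowed piece i of (p[i] + r[k−i]).
r[1] = 3
r[2] = 6  (first piece 1, then r[1]=3)
r[3] = 18
r[4] = 22
r[5] = 25  (first piece 1, then r[4]=22)
r[6] = 36  (first piece 3, then r[3]=18)
r[7] = 40  (first piece 3, then r[4]=22)
r[8] = 44  (first piece 4, then r[4]=22)
r[9] = 54  (first piece 3, then r[6]=36)
r[10] = 58  (first piece 3, then r[7]=40)
r[11] = 62  (first piece 3, then r[8]=44)
r[12] = 72  (first piece 3, then r[9]=54)
r[13] = 76  (first piece 3, then r[10]=58)
Maximum revenue is ¢76.
Now minimize piece count subject to staying optimal: for each k, pieces[k] = 1 + min over i with p[i]+r[k−i]=r[k] of pieces[k−i].
pieces[10] = 3
pieces[11] = 3
pieces[12] = 4
pieces[13] = 4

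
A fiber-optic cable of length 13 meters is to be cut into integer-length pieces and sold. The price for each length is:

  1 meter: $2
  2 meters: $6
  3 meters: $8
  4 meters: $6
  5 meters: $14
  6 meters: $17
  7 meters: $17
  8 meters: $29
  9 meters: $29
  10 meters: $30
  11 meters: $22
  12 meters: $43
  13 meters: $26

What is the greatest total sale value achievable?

45

Build r[k] bottom-up: r[k] = max over allowed piece i of (p[i] + r[k−i]).
r[1] = 2
r[2] = max(2+2, 6+0) = 6
r[3] = max(2+6, 6+2, 8+0) = 8
r[4] = max(2+8, 6+6, 8+2, 6+0) = 12
r[5] = max(2+12, 6+8, 8+6, 6+2, 14+0) = 14
r[6] = max(2+14, 6+12, 8+8, 6+6, 14+2, 17+0) = 18
r[7] = max(2+18, 6+14, 8+12, …, 17+2, 17+0) = 20
r[8] = max(2+20, 6+18, 8+14, …, 17+2, 29+0) = 29
r[9] = max(2+29, 6+20, 8+18, …, 29+2, 29+0) = 31
r[10] = max(2+31, 6+29, 8+20, …, 29+2, 30+0) = 35
r[11] = max(2+35, 6+31, 8+29, …, 30+2, 22+0) = 37
r[12] = max(2+37, 6+35, 8+31, …, 22+2, 43+0) = 43
r[13] = max(2+43, 6+37, 8+35, …, 43+2, 26+0) = 45
One optimal cutting: 12 + 1 → $43 + $2 = $45.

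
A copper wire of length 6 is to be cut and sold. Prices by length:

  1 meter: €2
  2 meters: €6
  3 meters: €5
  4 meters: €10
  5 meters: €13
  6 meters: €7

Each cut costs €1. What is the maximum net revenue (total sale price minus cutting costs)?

Consider every possible first cut. r[k] is the best of p[i]+r[k−i] over all sellable i≤k, charging 1 whenever i<k.
r[1] = 2
r[2] = max(2+2-1, 6+0) = 6
r[3] = max(2+6-1, 6+2-1, 5+0) = 7
r[4] = max(2+7-1, 6+6-1, 5+2-1, 10+0) = 11
r[5] = max(2+11-1, 6+7-1, 5+6-1, 10+2-1, 13+0) = 13
r[6] = max(2+13-1, 6+11-1, 5+7-1, 10+6-1, 13+2-1, 7+0) = 16
One optimal plan: pieces 2 + 2 + 2 (2 cuts) → €18 − €2 = €16.

16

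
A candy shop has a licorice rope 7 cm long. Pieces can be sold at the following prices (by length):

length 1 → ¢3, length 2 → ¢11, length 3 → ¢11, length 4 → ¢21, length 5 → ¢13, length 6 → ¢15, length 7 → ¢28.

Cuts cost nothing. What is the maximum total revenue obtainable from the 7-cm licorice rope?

Build R[k] bottom-up: R[k] = max over allowed piece i of (p[i] + R[k−i]).
R[1] = 3
R[2] = 11
R[3] = 14  (first piece 1, then R[2]=11)
R[4] = 22  (first piece 2, then R[2]=11)
R[5] = 25  (first piece 1, then R[4]=22)
R[6] = 33  (first piece 2, then R[4]=22)
R[7] = 36  (first piece 1, then R[6]=33)
One optimal cutting: 2 + 2 + 2 + 1 → ¢11 + ¢11 + ¢11 + ¢3 = ¢36.

36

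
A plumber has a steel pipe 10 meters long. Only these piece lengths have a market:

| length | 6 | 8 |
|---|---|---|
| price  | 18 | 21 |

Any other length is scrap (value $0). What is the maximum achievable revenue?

21

Let r[k] be the best obtainable value from length k. For each k, try every first piece i and keep the best of price[i] + r[k−i].
r[1] = 0
r[2] = 0
r[3] = 0
r[4] = 0
r[5] = 0
r[6] = 18
r[7] = 18
r[8] = max(18+0, 21+0) = 21
r[9] = max(18+0, 21+0) = 21
r[10] = max(18+0, 21+0) = 21
One optimal cutting: pieces 8 with 2 meters of scrap → $21.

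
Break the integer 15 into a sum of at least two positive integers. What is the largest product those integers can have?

243

Fill g[k] for k=2..15: at each k try every first piece i and multiply by the better of (k−i) uncut or g[k−i].
g[2] = 1*max(1,0) = 1*1 = 1
g[3] = max(1*2, 2*1) = 2
g[4] = max(1*3, 2*2, 3*1) = 4
g[5] = max(1*4, 2*3, 3*2, 4*1) = 6
g[6] = max(1*6, 2*4, 3*3, 4*2, 5*1) = 9
g[7] = max(1*9, 2*6, 3*4, 4*3, 5*2, 6*1) = 12
g[8] = max(1*12, 2*9, 3*6, …, 6*2, 7*1) = 18
g[9] = max(1*18, 2*12, 3*9, …, 7*2, 8*1) = 27
g[10] = max(1*27, 2*18, 3*12, …, 8*2, 9*1) = 36
g[11] = max(1*36, 2*27, 3*18, …, 9*2, 10*1) = 54
g[12] = max(1*54, 2*36, 3*27, …, 10*2, 11*1) = 81
g[13] = max(1*81, 2*54, 3*36, …, 11*2, 12*1) = 108
g[14] = max(1*108, 2*81, 3*54, …, 12*2, 13*1) = 162
g[15] = max(1*162, 2*108, 3*81, …, 13*2, 14*1) = 243
One optimal split: 3 + 3 + 3 + 3 + 3; product 3*3*3*3*3 = 243.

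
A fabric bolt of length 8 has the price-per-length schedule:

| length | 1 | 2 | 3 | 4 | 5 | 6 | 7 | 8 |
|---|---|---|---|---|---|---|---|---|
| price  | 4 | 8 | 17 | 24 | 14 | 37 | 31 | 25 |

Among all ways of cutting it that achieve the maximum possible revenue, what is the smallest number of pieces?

Consider every possible first cut. r[k] is the best of p[i]+r[k−i] over all sellable i≤k.
r[1] = 4
r[2] = max(4+4, 8+0) = 8
r[3] = max(4+8, 8+4, 17+0) = 17
r[4] = max(4+17, 8+8, 17+4, 24+0) = 24
r[5] = max(4+24, 8+17, 17+8, 24+4, 14+0) = 28
r[6] = max(4+28, 8+24, 17+17, 24+8, 14+4, 37+0) = 37
r[7] = max(4+37, 8+28, 17+24, …, 37+4, 31+0) = 41
r[8] = max(4+41, 8+37, 17+28, …, 31+4, 25+0) = 48
Maximum revenue is $48.
Now minimize piece count subject to staying optimal: for each k, pieces[k] = 1 + min over i with p[i]+r[k−i]=r[k] of pieces[k−i].
pieces[5] = 2
pieces[6] = 1
pieces[7] = 2
pieces[8] = 2

2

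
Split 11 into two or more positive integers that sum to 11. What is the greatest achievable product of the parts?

Let P[k] be the best product for length k (with at least one cut). For each first piece i, the rest contributes max(k−i, P[k−i]).
P[2] = 1×max(1,0) = 1×1 = 1
P[3] = 1×max(2,1) = 1×2 = 2
P[4] = 2×max(2,1) = 2×2 = 4
P[5] = 2×max(3,2) = 2×3 = 6
P[6] = 3×max(3,2) = 3×3 = 9
P[7] = 2×max(5,6) = 2×6 = 12
P[8] = 2×max(6,9) = 2×9 = 18
P[9] = 3×max(6,9) = 3×9 = 27
P[10] = 2×max(8,18) = 2×18 = 36
P[11] = 2×max(9,27) = 2×27 = 54
One optimal split: 3 + 3 + 3 + 2; product 3×3×3×2 = 54.

54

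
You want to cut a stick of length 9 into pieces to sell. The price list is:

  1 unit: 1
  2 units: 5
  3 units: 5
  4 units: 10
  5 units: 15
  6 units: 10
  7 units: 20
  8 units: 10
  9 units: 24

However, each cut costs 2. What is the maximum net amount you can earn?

Let r[k] be the best obtainable value from length k. For each k, try every first piece i and keep the best of price[i] + r[k−i] minus the 2 cut fee when i<k.
r[1] = 1
r[2] = max(1+1-2, 5+0) = 5
r[3] = max(1+5-2, 5+1-2, 5+0) = 5
r[4] = max(1+5-2, 5+5-2, 5+1-2, 10+0) = 10
r[5] = max(1+10-2, 5+5-2, 5+5-2, 10+1-2, 15+0) = 15
r[6] = max(1+15-2, 5+10-2, 5+5-2, 10+5-2, 15+1-2, 10+0) = 14
r[7] = max(1+14-2, 5+15-2, 5+10-2, …, 10+1-2, 20+0) = 20
r[8] = max(1+20-2, 5+14-2, 5+15-2, …, 20+1-2, 10+0) = 19
r[9] = max(1+19-2, 5+20-2, 5+14-2, …, 10+1-2, 24+0) = 24
Best is to make no cuts and sell whole for 24.

24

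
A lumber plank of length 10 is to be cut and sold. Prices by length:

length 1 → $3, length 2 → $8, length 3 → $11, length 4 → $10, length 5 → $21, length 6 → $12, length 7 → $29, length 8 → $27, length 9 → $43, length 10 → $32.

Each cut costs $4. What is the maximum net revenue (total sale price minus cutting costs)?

Let net[k] be the best obtainable value from length k. For each k, try every first piece i and keep the best of price[i] + net[k−i] minus the 4 cut fee when i<k.
net[1] = 3
net[2] = 8
net[3] = 11
net[4] = 12  (first piece 2, then net[2]=8)
net[5] = 21
net[6] = 20  (first piece 1, then net[5]=21)
net[7] = 29
net[8] = 28  (first piece 1, then net[7]=29)
net[9] = 43
net[10] = 42  (first piece 1, then net[9]=43)
One optimal plan: pieces 9 + 1 (1 cut) → $46 − $4 = $42.

42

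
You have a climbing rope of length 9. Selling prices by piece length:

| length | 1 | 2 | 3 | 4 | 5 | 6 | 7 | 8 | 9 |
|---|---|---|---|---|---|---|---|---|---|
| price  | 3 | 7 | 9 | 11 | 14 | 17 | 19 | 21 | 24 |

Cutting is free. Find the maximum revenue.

Let v[k] be the best obtainable value from length k. For each k, try every first piece i and keep the best of price[i] + v[k−i].
v[1] = 3
v[2] = 7
v[3] = 10  (first piece 1, then v[2]=7)
v[4] = 14  (first piece 2, then v[2]=7)
v[5] = 17  (first piece 1, then v[4]=14)
v[6] = 21  (first piece 2, then v[4]=14)
v[7] = 24  (first piece 1, then v[6]=21)
v[8] = 28  (first piece 2, then v[6]=21)
v[9] = 31  (first piece 1, then v[8]=28)
One optimal cutting: 2 + 2 + 2 + 2 + 1 → €7 + €7 + €7 + €7 + €3 = €31.

31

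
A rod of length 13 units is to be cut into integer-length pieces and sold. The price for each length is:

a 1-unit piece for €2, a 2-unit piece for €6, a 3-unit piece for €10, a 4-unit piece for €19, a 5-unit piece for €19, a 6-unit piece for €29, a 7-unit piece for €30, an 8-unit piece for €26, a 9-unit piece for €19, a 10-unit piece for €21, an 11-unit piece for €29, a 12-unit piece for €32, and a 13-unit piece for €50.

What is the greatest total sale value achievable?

Build r[k] bottom-up: r[k] = max over allowed piece i of (p[i] + r[k−i]).
r[1] = 2
r[2] = max(2+2, 6+0) = 6
r[3] = max(2+6, 6+2, 10+0) = 10
r[4] = max(2+10, 6+6, 10+2, 19+0) = 19
r[5] = max(2+19, 6+10, 10+6, 19+2, 19+0) = 21
r[6] = max(2+21, 6+19, 10+10, 19+6, 19+2, 29+0) = 29
r[7] = max(2+29, 6+21, 10+19, …, 29+2, 30+0) = 31
r[8] = max(2+31, 6+29, 10+21, …, 30+2, 26+0) = 38
r[9] = max(2+38, 6+31, 10+29, …, 26+2, 19+0) = 40
r[10] = max(2+40, 6+38, 10+31, …, 19+2, 21+0) = 48
r[11] = max(2+48, 6+40, 10+38, …, 21+2, 29+0) = 50
r[12] = max(2+50, 6+48, 10+40, …, 29+2, 32+0) = 58
r[13] = max(2+58, 6+50, 10+48, …, 32+2, 50+0) = 60
One optimal cutting: 6 + 6 + 1 → €29 + €29 + €2 = €60.

60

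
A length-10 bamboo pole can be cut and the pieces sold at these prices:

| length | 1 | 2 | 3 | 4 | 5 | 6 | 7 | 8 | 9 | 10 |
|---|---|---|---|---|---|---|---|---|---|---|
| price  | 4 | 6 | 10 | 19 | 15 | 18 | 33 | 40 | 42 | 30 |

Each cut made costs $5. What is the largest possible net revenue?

Consider every possible first cut. net[k] is the best of p[i]+net[k−i] over all sellable i≤k, charging 5 whenever i<k.
net[1] = 4
net[2] = 6
net[3] = 10
net[4] = 19
net[5] = 18  (first piece 1, then net[4]=19)
net[6] = 20  (first piece 2, then net[4]=19)
net[7] = 33
net[8] = 40
net[9] = 42
net[10] = 41  (first piece 1, then net[9]=42)
One optimal plan: pieces 9 + 1 (1 cut) → $46 − $5 = $41.

41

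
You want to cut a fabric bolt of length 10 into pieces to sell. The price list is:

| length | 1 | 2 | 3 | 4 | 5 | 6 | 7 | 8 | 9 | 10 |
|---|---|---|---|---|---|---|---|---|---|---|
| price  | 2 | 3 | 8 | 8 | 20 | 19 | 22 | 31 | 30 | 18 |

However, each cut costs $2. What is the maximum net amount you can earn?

38

Consider every possible first cut. v[k] is the best of p[i]+v[k−i] over all sellable i≤k, charging 2 whenever i<k.
v[1] = 2
v[2] = 3
v[3] = 8
v[4] = 8  (first piece 1, then v[3]=8)
v[5] = 20
v[6] = 20  (first piece 1, then v[5]=20)
v[7] = 22
v[8] = 31
v[9] = 31  (first piece 1, then v[8]=31)
v[10] = 38  (first piece 5, then v[5]=20)
One optimal plan: pieces 5 + 5 (1 cut) → $40 − $2 = $38.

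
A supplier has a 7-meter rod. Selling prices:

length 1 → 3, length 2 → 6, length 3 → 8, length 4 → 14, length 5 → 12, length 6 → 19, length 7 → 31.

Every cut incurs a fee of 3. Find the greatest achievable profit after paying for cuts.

31

Consider every possible first cut. net[k] is the best of p[i]+net[k−i] over all sellable i≤k, charging 3 whenever i<k.
net[1] = 3
net[2] = max(3+3-3, 6+0) = 6
net[3] = max(3+6-3, 6+3-3, 8+0) = 8
net[4] = max(3+8-3, 6+6-3, 8+3-3, 14+0) = 14
net[5] = max(3+14-3, 6+8-3, 8+6-3, 14+3-3, 12+0) = 14
net[6] = max(3+14-3, 6+14-3, 8+8-3, 14+6-3, 12+3-3, 19+0) = 19
net[7] = max(3+19-3, 6+14-3, 8+14-3, …, 19+3-3, 31+0) = 31
Best is to make no cuts and sell whole for 31.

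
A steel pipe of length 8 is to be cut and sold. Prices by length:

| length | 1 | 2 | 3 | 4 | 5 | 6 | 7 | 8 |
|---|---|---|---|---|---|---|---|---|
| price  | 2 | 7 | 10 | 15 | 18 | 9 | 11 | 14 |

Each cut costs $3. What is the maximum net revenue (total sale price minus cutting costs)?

Consider every possible first cut. net[k] is the best of p[i]+net[k−i] over all sellable i≤k, charging 3 whenever i<k.
net[1] = 2
net[2] = max(2+2-3, 7+0) = 7
net[3] = max(2+7-3, 7+2-3, 10+0) = 10
net[4] = max(2+10-3, 7+7-3, 10+2-3, 15+0) = 15
net[5] = max(2+15-3, 7+10-3, 10+7-3, 15+2-3, 18+0) = 18
net[6] = max(2+18-3, 7+15-3, 10+10-3, 15+7-3, 18+2-3, 9+0) = 19
net[7] = max(2+19-3, 7+18-3, 10+15-3, …, 9+2-3, 11+0) = 22
net[8] = max(2+22-3, 7+19-3, 10+18-3, …, 11+2-3, 14+0) = 27
One optimal plan: pieces 4 + 4 (1 cut) → $30 − $3 = $27.

27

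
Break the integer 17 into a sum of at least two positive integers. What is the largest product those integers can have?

486

Fill f[k] for k=2..17: at each k try every first piece i and multiply by the better of (k−i) uncut or f[k−i].
f[2] = 1×max(1,0) = 1×1 = 1
f[3] = max(1×2, 2×1) = 2
f[4] = max(1×3, 2×2, 3×1) = 4
f[5] = max(1×4, 2×3, 3×2, 4×1) = 6
f[6] = max(1×6, 2×4, 3×3, 4×2, 5×1) = 9
f[7] = max(1×9, 2×6, 3×4, 4×3, 5×2, 6×1) = 12
f[8] = max(1×12, 2×9, 3×6, …, 6×2, 7×1) = 18
f[9] = max(1×18, 2×12, 3×9, …, 7×2, 8×1) = 27
f[10] = max(1×27, 2×18, 3×12, …, 8×2, 9×1) = 36
f[11] = max(1×36, 2×27, 3×18, …, 9×2, 10×1) = 54
f[12] = max(1×54, 2×36, 3×27, …, 10×2, 11×1) = 81
f[13] = max(1×81, 2×54, 3×36, …, 11×2, 12×1) = 108
f[14] = max(1×108, 2×81, 3×54, …, 12×2, 13×1) = 162
f[15] = max(1×162, 2×108, 3×81, …, 13×2, 14×1) = 243
f[16] = max(1×243, 2×162, 3×108, …, 14×2, 15×1) = 324
f[17] = max(1×324, 2×243, 3×162, …, 15×2, 16×1) = 486
One optimal split: 3 + 3 + 3 + 3 + 3 + 2; product 3×3×3×3×3×2 = 486.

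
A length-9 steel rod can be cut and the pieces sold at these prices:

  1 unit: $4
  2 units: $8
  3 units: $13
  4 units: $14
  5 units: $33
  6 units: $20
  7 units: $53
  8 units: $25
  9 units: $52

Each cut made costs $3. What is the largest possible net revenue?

58

Build v[k] bottom-up: v[k] = max over allowed piece i of (p[i] + v[k−i]) − 3 per cut.
v[1] = 4
v[2] = max(4+4-3, 8+0) = 8
v[3] = max(4+8-3, 8+4-3, 13+0) = 13
v[4] = max(4+13-3, 8+8-3, 13+4-3, 14+0) = 14
v[5] = max(4+14-3, 8+13-3, 13+8-3, 14+4-3, 33+0) = 33
v[6] = max(4+33-3, 8+14-3, 13+13-3, 14+8-3, 33+4-3, 20+0) = 34
v[7] = max(4+34-3, 8+33-3, 13+14-3, …, 20+4-3, 53+0) = 53
v[8] = max(4+53-3, 8+34-3, 13+33-3, …, 53+4-3, 25+0) = 54
v[9] = max(4+54-3, 8+53-3, 13+34-3, …, 25+4-3, 52+0) = 58
One optimal plan: pieces 7 + 2 (1 cut) → $61 − $3 = $58.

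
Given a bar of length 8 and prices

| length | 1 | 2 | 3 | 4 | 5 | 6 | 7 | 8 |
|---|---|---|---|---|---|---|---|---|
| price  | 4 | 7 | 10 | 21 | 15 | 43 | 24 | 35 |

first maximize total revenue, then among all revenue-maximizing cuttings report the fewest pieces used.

3

Build r[k] bottom-up: r[k] = max over allowed piece i of (p[i] + r[k−i]).
r[1] = 4
r[2] = 8  (first piece 1, then r[1]=4)
r[3] = 12  (first piece 1, then r[2]=8)
r[4] = 21
r[5] = 25  (first piece 1, then r[4]=21)
r[6] = 43
r[7] = 47  (first piece 1, then r[6]=43)
r[8] = 51  (first piece 1, then r[7]=47)
Maximum revenue is €51.
Now minimize piece count subject to staying optimal: for each k, pieces[k] = 1 + min over i with p[i]+r[k−i]=r[k] of pieces[k−i].
pieces[5] = 2
pieces[6] = 1
pieces[7] = 2
pieces[8] = 3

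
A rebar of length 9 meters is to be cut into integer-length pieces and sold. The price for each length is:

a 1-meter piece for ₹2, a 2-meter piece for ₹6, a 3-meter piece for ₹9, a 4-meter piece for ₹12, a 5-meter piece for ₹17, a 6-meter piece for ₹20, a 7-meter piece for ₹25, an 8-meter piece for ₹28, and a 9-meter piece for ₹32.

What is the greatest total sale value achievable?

32

Build v[k] bottom-up: v[k] = max over allowed piece i of (p[i] + v[k−i]).
v[1] = 2
v[2] = max(2+2, 6+0) = 6
v[3] = max(2+6, 6+2, 9+0) = 9
v[4] = max(2+9, 6+6, 9+2, 12+0) = 12
v[5] = max(2+12, 6+9, 9+6, 12+2, 17+0) = 17
v[6] = max(2+17, 6+12, 9+9, 12+6, 17+2, 20+0) = 20
v[7] = max(2+20, 6+17, 9+12, …, 20+2, 25+0) = 25
v[8] = max(2+25, 6+20, 9+17, …, 25+2, 28+0) = 28
v[9] = max(2+28, 6+25, 9+20, …, 28+2, 32+0) = 32
Best is to sell the whole 9-meter piece uncut for ₹32.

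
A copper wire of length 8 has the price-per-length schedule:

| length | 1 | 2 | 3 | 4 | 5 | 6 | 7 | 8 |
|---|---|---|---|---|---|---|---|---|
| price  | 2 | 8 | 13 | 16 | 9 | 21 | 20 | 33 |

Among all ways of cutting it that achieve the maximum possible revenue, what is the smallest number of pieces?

3

Build r[k] bottom-up: r[k] = max over allowed piece i of (p[i] + r[k−i]).
r[1] = 2
r[2] = 8
r[3] = 13
r[4] = 16  (first piece 2, then r[2]=8)
r[5] = 21  (first piece 2, then r[3]=13)
r[6] = 26  (first piece 3, then r[3]=13)
r[7] = 29  (first piece 2, then r[5]=21)
r[8] = 34  (first piece 2, then r[6]=26)
Maximum revenue is €34.
Now minimize piece count subject to staying optimal: for each k, pieces[k] = 1 + min over i with p[i]+r[k−i]=r[k] of pieces[k−i].
pieces[5] = 2
pieces[6] = 2
pieces[7] = 2
pieces[8] = 3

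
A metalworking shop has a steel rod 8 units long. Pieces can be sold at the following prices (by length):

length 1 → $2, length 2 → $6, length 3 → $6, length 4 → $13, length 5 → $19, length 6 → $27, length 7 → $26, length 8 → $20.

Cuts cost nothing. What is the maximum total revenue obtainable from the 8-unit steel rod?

Build v[k] bottom-up: v[k] = max over allowed piece i of (p[i] + v[k−i]).
v[1] = 2
v[2] = max(2+2, 6+0) = 6
v[3] = max(2+6, 6+2, 6+0) = 8
v[4] = max(2+8, 6+6, 6+2, 13+0) = 13
v[5] = max(2+13, 6+8, 6+6, 13+2, 19+0) = 19
v[6] = max(2+19, 6+13, 6+8, 13+6, 19+2, 27+0) = 27
v[7] = max(2+27, 6+19, 6+13, …, 27+2, 26+0) = 29
v[8] = max(2+29, 6+27, 6+19, …, 26+2, 20+0) = 33
One optimal cutting: 6 + 2 → $27 + $6 = $33.

33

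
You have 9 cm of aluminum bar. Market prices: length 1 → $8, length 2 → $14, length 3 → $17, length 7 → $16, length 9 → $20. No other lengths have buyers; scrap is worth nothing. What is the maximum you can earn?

Let f[k] be the best obtainable value from length k. For each k, try every first piece i and keep the best of price[i] + f[k−i].
f[1] = 8
f[2] = max(8+8, 14+0) = 16
f[3] = max(8+16, 14+8, 17+0) = 24
f[4] = max(8+24, 14+16, 17+8) = 32
f[5] = max(8+32, 14+24, 17+16) = 40
f[6] = max(8+40, 14+32, 17+24) = 48
f[7] = max(8+48, 14+40, 17+32, 16+0) = 56
f[8] = max(8+56, 14+48, 17+40, 16+8) = 64
f[9] = max(8+64, 14+56, 17+48, 16+16, 20+0) = 72
One optimal cutting: 1 + 1 + 1 + 1 + 1 + 1 + 1 + 1 + 1 → $72.

72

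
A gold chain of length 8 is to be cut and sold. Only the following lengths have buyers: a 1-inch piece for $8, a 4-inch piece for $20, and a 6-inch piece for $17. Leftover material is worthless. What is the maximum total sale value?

64

Consider every possible first cut. f[k] is the best of p[i]+f[k−i] over all sellable i≤k.
f[1] = 8
f[2] = 16  (first piece 1, then f[1]=8)
f[3] = 24  (first piece 1, then f[2]=16)
f[4] = max(8+24, 20+0) = 32
f[5] = max(8+32, 20+8) = 40
f[6] = max(8+40, 20+16, 17+0) = 48
f[7] = max(8+48, 20+24, 17+8) = 56
f[8] = max(8+56, 20+32, 17+16) = 64
One optimal cutting: 1 + 1 + 1 + 1 + 1 + 1 + 1 + 1 → $64.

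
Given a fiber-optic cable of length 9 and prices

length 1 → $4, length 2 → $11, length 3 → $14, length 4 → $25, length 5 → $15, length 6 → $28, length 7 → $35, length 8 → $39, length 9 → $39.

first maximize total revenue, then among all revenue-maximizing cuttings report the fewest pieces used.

3

Consider every possible first cut. r[k] is the best of p[i]+r[k−i] over all sellable i≤k.
r[1] = 4
r[2] = 11
r[3] = 15  (first piece 1, then r[2]=11)
r[4] = 25
r[5] = 29  (first piece 1, then r[4]=25)
r[6] = 36  (first piece 2, then r[4]=25)
r[7] = 40  (first piece 1, then r[6]=36)
r[8] = 50  (first piece 4, then r[4]=25)
r[9] = 54  (first piece 1, then r[8]=50)
Maximum revenue is $54.
Now minimize piece count subject to staying optimal: for each k, pieces[k] = 1 + min over i with p[i]+r[k−i]=r[k] of pieces[k−i].
pieces[6] = 2
pieces[7] = 3
pieces[8] = 2
pieces[9] = 3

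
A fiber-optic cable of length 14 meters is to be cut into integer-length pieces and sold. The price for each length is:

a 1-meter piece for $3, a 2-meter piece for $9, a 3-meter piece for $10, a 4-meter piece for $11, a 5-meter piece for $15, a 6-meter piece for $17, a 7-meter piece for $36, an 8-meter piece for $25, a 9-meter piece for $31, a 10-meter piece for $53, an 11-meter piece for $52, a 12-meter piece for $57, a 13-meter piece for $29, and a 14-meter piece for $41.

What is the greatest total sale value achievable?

72

Let best[k] be the best obtainable value from length k. For each k, try every first piece i and keep the best of price[i] + best[k−i].
best[1] = 3
best[2] = max(3+3, 9+0) = 9
best[3] = max(3+9, 9+3, 10+0) = 12
best[4] = max(3+12, 9+9, 10+3, 11+0) = 18
best[5] = max(3+18, 9+12, 10+9, 11+3, 15+0) = 21
best[6] = max(3+21, 9+18, 10+12, 11+9, 15+3, 17+0) = 27
best[7] = max(3+27, 9+21, 10+18, …, 17+3, 36+0) = 36
best[8] = max(3+36, 9+27, 10+21, …, 36+3, 25+0) = 39
best[9] = max(3+39, 9+36, 10+27, …, 25+3, 31+0) = 45
best[10] = max(3+45, 9+39, 10+36, …, 31+3, 53+0) = 53
best[11] = max(3+53, 9+45, 10+39, …, 53+3, 52+0) = 56
best[12] = max(3+56, 9+53, 10+45, …, 52+3, 57+0) = 62
best[13] = max(3+62, 9+56, 10+53, …, 57+3, 29+0) = 65
best[14] = max(3+65, 9+62, 10+56, …, 29+3, 41+0) = 72
One optimal cutting: 7 + 7 → $36 + $36 = $72.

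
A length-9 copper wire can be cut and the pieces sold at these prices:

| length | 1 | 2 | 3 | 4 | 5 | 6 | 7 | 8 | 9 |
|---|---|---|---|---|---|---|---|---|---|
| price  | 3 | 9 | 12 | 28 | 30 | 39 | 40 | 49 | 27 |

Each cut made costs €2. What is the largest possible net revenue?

56

Let r[k] be the best obtainable value from length k. For each k, try every first piece i and keep the best of price[i] + r[k−i] minus the 2 cut fee when i<k.
r[1] = 3
r[2] = 9
r[3] = 12
r[4] = 28
r[5] = 30
r[6] = 39
r[7] = 40  (first piece 1, then r[6]=39)
r[8] = 54  (first piece 4, then r[4]=28)
r[9] = 56  (first piece 4, then r[5]=30)
One optimal plan: pieces 5 + 4 (1 cut) → €58 − €2 = €56.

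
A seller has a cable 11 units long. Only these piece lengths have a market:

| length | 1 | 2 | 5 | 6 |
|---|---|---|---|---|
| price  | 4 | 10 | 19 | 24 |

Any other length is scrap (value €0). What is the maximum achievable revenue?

54

Consider every possible first cut. f[k] is the best of p[i]+f[k−i] over all sellable i≤k.
f[1] = 4
f[2] = max(4+4, 10+0) = 10
f[3] = max(4+10, 10+4) = 14
f[4] = max(4+14, 10+10) = 20
f[5] = max(4+20, 10+14, 19+0) = 24
f[6] = max(4+24, 10+20, 19+4, 24+0) = 30
f[7] = max(4+30, 10+24, 19+10, 24+4) = 34
f[8] = max(4+34, 10+30, 19+14, 24+10) = 40
f[9] = max(4+40, 10+34, 19+20, 24+14) = 44
f[10] = max(4+44, 10+40, 19+24, 24+20) = 50
f[11] = max(4+50, 10+44, 19+30, 24+24) = 54
One optimal cutting: 2 + 2 + 2 + 2 + 2 + 1 → €54.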